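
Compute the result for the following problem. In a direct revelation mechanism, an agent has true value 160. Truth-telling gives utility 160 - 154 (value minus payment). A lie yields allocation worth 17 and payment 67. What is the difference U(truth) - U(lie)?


Step 1: U(truth) = value - payment = 160 - 154 = 6
Step 2: U(lie) = allocation - payment = 17 - 67 = -50
Step 3: IC gap = 6 - (-50) = 56

56


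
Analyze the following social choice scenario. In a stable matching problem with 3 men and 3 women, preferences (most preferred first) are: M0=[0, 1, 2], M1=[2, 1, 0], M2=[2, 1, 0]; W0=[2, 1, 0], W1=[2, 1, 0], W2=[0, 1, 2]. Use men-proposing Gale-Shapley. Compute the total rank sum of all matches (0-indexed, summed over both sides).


Step 1: Run Gale-Shapley (men propose, women hold best offer):
  M0 proposes to W0; she accepts
  M1 proposes to W2; she accepts
  M2 proposes to W2; rejected
  M2 proposes to W1; she accepts
Step 2: Final matching: W0-M0, W1-M2, W2-M1
Step 3: 0-indexed ranks (man's rank of his match, then woman's): 0 + 2 + 1 + 0 + 0 + 1
Step 4: Total rank sum = 4

4


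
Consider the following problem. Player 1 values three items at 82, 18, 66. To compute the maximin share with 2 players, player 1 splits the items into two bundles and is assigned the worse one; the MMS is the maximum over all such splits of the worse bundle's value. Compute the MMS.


Step 1: Item values = 82, 18, 66
Step 2: Enumerate all 2-bundle partitions and take the smaller bundle:
  Partition 1: {82} vs {18,66} -> bundles 82, 84; min = 82
  Partition 2: {18} vs {82,66} -> bundles 18, 148; min = 18
  Partition 3: {66} vs {82,18} -> bundles 66, 100; min = 66
Step 3: MMS = max(82, 18, 66) = 82

82


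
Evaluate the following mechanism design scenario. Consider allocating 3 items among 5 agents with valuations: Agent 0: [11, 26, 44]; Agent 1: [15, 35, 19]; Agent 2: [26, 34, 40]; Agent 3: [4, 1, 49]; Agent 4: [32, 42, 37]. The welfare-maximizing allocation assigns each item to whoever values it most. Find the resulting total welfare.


Step 1: For each item, find the maximum value among all agents.
Step 2: Item 0 -> Agent 4 (value 32)
Step 3: Item 1 -> Agent 4 (value 42)
Step 4: Item 2 -> Agent 3 (value 49)
Step 5: Total welfare = 32 + 42 + 49 = 123

123


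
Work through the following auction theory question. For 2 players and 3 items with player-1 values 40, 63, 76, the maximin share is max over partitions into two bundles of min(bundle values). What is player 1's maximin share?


Step 1: Item values = 40, 63, 76
Step 2: Enumerate all 2-bundle partitions and take the smaller bundle:
  Partition 1: {40} vs {63,76} -> bundles 40, 139; min = 40
  Partition 2: {63} vs {40,76} -> bundles 63, 116; min = 63
  Partition 3: {76} vs {40,63} -> bundles 76, 103; min = 76
Step 3: MMS = max(40, 63, 76) = 76

76


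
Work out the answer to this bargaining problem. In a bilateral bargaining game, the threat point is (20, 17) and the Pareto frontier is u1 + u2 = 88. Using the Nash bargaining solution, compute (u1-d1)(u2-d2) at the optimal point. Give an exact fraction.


Step 1: The Nash solution splits surplus symmetrically above the disagreement point
Step 2: u1 = (total + d1 - d2)/2 = (88 + 20 - 17)/2 = 91/2
Step 3: u2 = (total - d1 + d2)/2 = (88 - 20 + 17)/2 = 85/2
Step 4: Nash product = (91/2 - 20) * (85/2 - 17)
Step 5: = 51/2 * 51/2 = 2601/4

2601/4


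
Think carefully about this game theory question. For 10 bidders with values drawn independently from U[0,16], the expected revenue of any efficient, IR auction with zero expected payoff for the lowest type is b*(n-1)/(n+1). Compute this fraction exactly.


Step 1: By Revenue Equivalence, expected revenue = b*(n-1)/(n+1)
Step 2: Substituting n = 10, b = 16
Step 3: Revenue = 16*(10-1)/(10+1) = 16*9/11
Step 4: Revenue = 144/11

144/11


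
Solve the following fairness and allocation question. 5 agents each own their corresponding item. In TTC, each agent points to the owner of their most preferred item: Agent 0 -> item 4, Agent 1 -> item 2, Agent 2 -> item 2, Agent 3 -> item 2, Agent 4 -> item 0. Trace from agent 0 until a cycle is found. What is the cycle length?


Step 1: Trace the pointer graph from agent 0: 0 -> 4 -> 0
Step 2: A cycle is detected when we revisit agent 0
Step 3: The cycle is: 0 -> 4 -> 0
Step 4: Cycle length = 2

2


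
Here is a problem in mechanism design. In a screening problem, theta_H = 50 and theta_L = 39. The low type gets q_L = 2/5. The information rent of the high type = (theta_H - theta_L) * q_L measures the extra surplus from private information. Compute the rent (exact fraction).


Step 1: theta_H - theta_L = 50 - 39 = 11
Step 2: Information rent = (theta_H - theta_L) * q_L
Step 3: = 11 * 2/5
Step 4: = 22/5

22/5


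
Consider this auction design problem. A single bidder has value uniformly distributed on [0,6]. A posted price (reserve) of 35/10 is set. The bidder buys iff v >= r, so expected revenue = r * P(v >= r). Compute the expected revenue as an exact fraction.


Step 1: Posted price r = 7/2, value support [0,6]
Step 2: P(v >= r) = (6 - 7/2)/6 = 5/12
Step 3: Expected revenue = r * P(v >= r) = 7/2 * 5/12
Step 4: Revenue = 35/24

35/24


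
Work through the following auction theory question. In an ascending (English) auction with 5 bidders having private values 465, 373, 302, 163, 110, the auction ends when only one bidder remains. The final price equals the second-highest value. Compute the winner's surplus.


Step 1: Identify the highest value: 465
Step 2: Identify the second-highest value: 373
Step 3: The final price = second-highest value = 373
Step 4: Surplus = 465 - 373 = 92

92


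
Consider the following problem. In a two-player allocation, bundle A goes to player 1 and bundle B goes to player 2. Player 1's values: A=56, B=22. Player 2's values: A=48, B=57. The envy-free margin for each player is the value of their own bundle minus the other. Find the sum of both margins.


Step 1: Player 1's margin = v1(A) - v1(B) = 56 - 22 = 34
Step 2: Player 2's margin = v2(B) - v2(A) = 57 - 48 = 9
Step 3: Total margin = 34 + 9 = 43

43


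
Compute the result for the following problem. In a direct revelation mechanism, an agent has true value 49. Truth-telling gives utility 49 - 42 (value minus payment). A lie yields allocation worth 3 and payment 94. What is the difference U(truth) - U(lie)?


Step 1: U(truth) = value - payment = 49 - 42 = 7
Step 2: U(lie) = allocation - payment = 3 - 94 = -91
Step 3: IC gap = 7 - (-91) = 98

98


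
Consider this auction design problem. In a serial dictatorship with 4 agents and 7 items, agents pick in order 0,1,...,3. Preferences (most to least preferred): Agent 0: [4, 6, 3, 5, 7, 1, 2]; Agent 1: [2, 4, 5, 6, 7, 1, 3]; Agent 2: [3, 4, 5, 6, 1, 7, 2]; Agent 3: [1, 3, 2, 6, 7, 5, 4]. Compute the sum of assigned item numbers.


Step 1: Agent 0 picks item 4
Step 2: Agent 1 picks item 2
Step 3: Agent 2 picks item 3
Step 4: Agent 3 picks item 1
Step 5: Sum = 4 + 2 + 3 + 1 = 10

10


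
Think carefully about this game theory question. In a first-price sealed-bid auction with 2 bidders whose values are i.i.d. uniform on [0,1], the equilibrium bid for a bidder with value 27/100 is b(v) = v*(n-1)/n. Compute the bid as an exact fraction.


Step 1: The symmetric BNE bidding function is b(v) = v * (n-1) / n
Step 2: Substitute v = 27/100 and n = 2
Step 3: b = 27/100 * 1/2
Step 4: b = 27/200

27/200


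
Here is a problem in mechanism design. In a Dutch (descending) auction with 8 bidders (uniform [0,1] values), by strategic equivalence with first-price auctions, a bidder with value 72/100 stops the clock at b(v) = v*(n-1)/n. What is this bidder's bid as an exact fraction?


Step 1: Dutch auctions are strategically equivalent to first-price auctions
Step 2: The equilibrium bid is b(v) = v*(n-1)/n
Step 3: b = 18/25 * 7/8
Step 4: b = 63/100

63/100


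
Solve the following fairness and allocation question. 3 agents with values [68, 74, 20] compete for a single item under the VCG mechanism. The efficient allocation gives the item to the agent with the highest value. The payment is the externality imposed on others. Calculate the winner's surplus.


Step 1: The winner is the agent with the highest value: agent 1 with value 74
Step 2: Values of other agents: [68, 20]
Step 3: VCG payment = max of others' values = 68
Step 4: Surplus = 74 - 68 = 6

6


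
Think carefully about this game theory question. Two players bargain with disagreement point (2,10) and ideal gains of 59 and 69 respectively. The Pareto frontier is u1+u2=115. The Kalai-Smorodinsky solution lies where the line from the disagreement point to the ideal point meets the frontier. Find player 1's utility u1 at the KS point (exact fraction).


Step 1: At the KS point, (u1-d1)/r1 = (u2-d2)/r2 = t and u1+u2 = 115
Step 2: u1 = d1 + r1*t and u2 = d2 + r2*t, so (d1 + r1*t) + (d2 + r2*t) = 115
Step 3: t = (115 - 2 - 10)/(59 + 69) = 103/128
Step 4: u1 = d1 + r1*t = 2 + 59 * 103/128 = 6333/128
Step 5: (Check: u2 = d2 + r2*t = 8387/128; u1+u2 = 6333/128 + 8387/128 = 115, on the frontier.)

6333/128


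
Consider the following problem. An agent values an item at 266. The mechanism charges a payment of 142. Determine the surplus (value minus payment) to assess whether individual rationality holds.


Step 1: Surplus = value - payment = 266 - 142 = 124
Step 2: IR is satisfied (surplus >= 0)

124


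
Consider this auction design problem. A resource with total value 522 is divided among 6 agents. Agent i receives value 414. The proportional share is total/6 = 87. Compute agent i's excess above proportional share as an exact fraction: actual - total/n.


Step 1: Proportional share = 522/6 = 87
Step 2: Agent's actual allocation = 414
Step 3: Excess = 414 - 87 = 327

327


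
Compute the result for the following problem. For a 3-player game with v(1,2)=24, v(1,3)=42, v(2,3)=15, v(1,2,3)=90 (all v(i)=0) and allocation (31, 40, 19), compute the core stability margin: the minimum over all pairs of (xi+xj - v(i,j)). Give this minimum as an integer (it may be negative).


Step 1: Slack for coalition (1,2): x1+x2 - v12 = 71 - 24 = 47
Step 2: Slack for coalition (1,3): x1+x3 - v13 = 50 - 42 = 8
Step 3: Slack for coalition (2,3): x2+x3 - v23 = 59 - 15 = 44
Step 4: Minimum slack = min(47, 8, 44) = 8, attained by (1,3); no pair can gain by deviating, so the allocation is in the core

8


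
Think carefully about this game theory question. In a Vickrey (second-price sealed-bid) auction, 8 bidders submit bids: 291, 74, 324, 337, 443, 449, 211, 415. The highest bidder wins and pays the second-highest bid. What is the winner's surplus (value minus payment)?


Step 1: Sort bids in descending order: 449, 443, 415, 337, 324, 291, 211, 74
Step 2: The winning bid is the highest: 449
Step 3: The payment equals the second-highest bid: 443
Step 4: Surplus = winner's bid - payment = 449 - 443 = 6

6


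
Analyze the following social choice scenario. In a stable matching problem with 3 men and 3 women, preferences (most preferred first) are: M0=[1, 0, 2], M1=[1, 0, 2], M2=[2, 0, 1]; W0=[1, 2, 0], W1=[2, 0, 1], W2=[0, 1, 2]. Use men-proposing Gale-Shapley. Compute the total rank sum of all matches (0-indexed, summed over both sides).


Step 1: Run Gale-Shapley (men propose, women hold best offer):
  M0 proposes to W1; she accepts
  M1 proposes to W1; rejected
  M1 proposes to W0; she accepts
  M2 proposes to W2; she accepts
Step 2: Final matching: W0-M1, W1-M0, W2-M2
Step 3: 0-indexed ranks (man's rank of his match, then woman's): 1 + 0 + 0 + 1 + 0 + 2
Step 4: Total rank sum = 4

4


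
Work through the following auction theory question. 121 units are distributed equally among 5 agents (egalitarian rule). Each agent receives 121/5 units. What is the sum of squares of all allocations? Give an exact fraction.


Step 1: Each agent's share = 121/5
Step 2: Square of each share = (121/5)^2 = 14641/25
Step 3: Sum of squares = 5 * 14641/25 = 14641/5

14641/5


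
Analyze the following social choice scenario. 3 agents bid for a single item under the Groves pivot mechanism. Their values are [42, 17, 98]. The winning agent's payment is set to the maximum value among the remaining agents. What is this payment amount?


Step 1: The efficient winner is agent 2 with value 98
Step 2: Other agents' values: [42, 17]
Step 3: Pivot payment = max(others) = 42
Step 4: The winner pays 42

42


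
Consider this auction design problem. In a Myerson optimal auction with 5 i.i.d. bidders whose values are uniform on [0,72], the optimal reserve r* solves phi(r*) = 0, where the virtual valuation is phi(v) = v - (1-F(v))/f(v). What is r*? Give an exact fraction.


Step 1: For U[0,72], F(v) = v/72 and f(v) = 1/72
Step 2: phi(v) = v - (1 - v/72)/(1/72) = v - (72 - v) = 2v - 72
Step 3: Set phi(r*) = 0: 2r* - 72 = 0
Step 4: r* = 72/2 = 36 (the number of bidders n = 5 does not enter)

36


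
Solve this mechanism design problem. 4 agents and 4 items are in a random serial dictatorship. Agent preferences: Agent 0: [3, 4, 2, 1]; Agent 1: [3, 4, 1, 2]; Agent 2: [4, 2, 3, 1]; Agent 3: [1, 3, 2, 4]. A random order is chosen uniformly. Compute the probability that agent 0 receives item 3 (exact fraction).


Step 1: Agent 0 wants item 3
Step 2: There are 24 possible orderings of agents
Step 3: In 12 orderings, agent 0 gets item 3
Step 4: Probability = 12/24 = 1/2

1/2


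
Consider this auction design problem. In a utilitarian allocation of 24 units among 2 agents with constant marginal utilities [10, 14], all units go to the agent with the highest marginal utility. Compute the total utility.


Step 1: The marginal utilities are [10, 14]
Step 2: The highest marginal utility is 14
Step 3: All 24 units go to that agent
Step 4: Total utility = 14 * 24 = 336

336


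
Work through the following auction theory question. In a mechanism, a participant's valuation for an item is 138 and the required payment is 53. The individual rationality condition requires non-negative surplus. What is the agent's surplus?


Step 1: Surplus = value - payment = 138 - 53 = 85
Step 2: IR is satisfied (surplus >= 0)

85


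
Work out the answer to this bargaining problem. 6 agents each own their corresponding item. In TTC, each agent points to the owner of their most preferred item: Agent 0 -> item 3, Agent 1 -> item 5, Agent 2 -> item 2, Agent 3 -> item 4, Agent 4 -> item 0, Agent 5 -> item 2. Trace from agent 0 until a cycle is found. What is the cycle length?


Step 1: Trace the pointer graph from agent 0: 0 -> 3 -> 4 -> 0
Step 2: A cycle is detected when we revisit agent 0
Step 3: The cycle is: 0 -> 3 -> 4 -> 0
Step 4: Cycle length = 3

3


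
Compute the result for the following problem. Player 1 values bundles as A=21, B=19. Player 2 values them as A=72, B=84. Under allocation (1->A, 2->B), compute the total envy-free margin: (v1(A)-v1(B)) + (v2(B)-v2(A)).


Step 1: Player 1's margin = v1(A) - v1(B) = 21 - 19 = 2
Step 2: Player 2's margin = v2(B) - v2(A) = 84 - 72 = 12
Step 3: Total margin = 2 + 12 = 14

14


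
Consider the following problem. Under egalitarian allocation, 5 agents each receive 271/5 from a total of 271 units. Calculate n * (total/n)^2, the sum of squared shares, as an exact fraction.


Step 1: Each agent's share = 271/5
Step 2: Square of each share = (271/5)^2 = 73441/25
Step 3: Sum of squares = 5 * 73441/25 = 73441/5

73441/5


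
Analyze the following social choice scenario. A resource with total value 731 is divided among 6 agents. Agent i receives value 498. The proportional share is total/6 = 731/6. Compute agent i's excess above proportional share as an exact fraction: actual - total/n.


Step 1: Proportional share = 731/6
Step 2: Agent's actual allocation = 498
Step 3: Excess = 498 - 731/6 = 2257/6

2257/6


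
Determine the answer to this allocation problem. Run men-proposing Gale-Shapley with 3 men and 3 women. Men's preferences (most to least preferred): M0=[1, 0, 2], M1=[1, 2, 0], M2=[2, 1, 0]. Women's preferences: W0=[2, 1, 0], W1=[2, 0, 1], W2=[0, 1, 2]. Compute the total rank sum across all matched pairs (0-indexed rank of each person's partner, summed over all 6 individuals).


Step 1: Run Gale-Shapley (men propose, women hold best offer):
  M0 proposes to W1; she accepts
  M1 proposes to W1; rejected
  M1 proposes to W2; she accepts
  M2 proposes to W2; rejected
  M2 proposes to W1; she switches from M0
  M0 proposes to W0; she accepts
Step 2: Final matching: W0-M0, W1-M2, W2-M1
Step 3: 0-indexed ranks (man's rank of his match, then woman's): 1 + 2 + 1 + 0 + 1 + 1
Step 4: Total rank sum = 6

6


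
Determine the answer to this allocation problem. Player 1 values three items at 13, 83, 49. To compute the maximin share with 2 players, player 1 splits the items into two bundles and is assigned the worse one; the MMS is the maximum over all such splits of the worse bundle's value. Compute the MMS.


Step 1: Item values = 13, 83, 49
Step 2: Enumerate all 2-bundle partitions and take the smaller bundle:
  Partition 1: {13} vs {83,49} -> bundles 13, 132; min = 13
  Partition 2: {83} vs {13,49} -> bundles 83, 62; min = 62
  Partition 3: {49} vs {13,83} -> bundles 49, 96; min = 49
Step 3: MMS = max(13, 62, 49) = 62

62


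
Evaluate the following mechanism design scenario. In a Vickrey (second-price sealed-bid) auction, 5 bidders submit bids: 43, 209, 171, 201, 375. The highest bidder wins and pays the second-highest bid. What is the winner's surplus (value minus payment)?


Step 1: Sort bids in descending order: 375, 209, 201, 171, 43
Step 2: The winning bid is the highest: 375
Step 3: The payment equals the second-highest bid: 209
Step 4: Surplus = winner's bid - payment = 375 - 209 = 166

166


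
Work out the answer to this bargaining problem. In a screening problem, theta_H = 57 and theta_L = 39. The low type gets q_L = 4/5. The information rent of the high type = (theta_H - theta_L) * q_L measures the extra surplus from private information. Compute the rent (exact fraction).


Step 1: theta_H - theta_L = 57 - 39 = 18
Step 2: Information rent = (theta_H - theta_L) * q_L
Step 3: = 18 * 4/5
Step 4: = 72/5

72/5


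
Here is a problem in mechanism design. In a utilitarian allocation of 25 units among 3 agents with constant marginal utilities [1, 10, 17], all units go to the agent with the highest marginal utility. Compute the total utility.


Step 1: The marginal utilities are [1, 10, 17]
Step 2: The highest marginal utility is 17
Step 3: All 25 units go to that agent
Step 4: Total utility = 17 * 25 = 425

425


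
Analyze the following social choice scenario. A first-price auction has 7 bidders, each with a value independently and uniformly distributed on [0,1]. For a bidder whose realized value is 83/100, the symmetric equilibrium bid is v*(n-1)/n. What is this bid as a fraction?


Step 1: The symmetric BNE bidding function is b(v) = v * (n-1) / n
Step 2: Substitute v = 83/100 and n = 7
Step 3: b = 83/100 * 6/7
Step 4: b = 249/350

249/350


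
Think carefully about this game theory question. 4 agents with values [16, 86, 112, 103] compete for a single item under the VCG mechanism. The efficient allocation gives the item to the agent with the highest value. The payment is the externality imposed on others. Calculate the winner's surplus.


Step 1: The winner is the agent with the highest value: agent 2 with value 112
Step 2: Values of other agents: [16, 86, 103]
Step 3: VCG payment = max of others' values = 103
Step 4: Surplus = 112 - 103 = 9

9


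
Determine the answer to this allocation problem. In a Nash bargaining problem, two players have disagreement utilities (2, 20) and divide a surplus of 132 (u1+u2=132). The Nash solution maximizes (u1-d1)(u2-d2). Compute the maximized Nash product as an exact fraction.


Step 1: The Nash solution splits surplus symmetrically above the disagreement point
Step 2: u1 = (total + d1 - d2)/2 = (132 + 2 - 20)/2 = 57
Step 3: u2 = (total - d1 + d2)/2 = (132 - 2 + 20)/2 = 75
Step 4: Nash product = (57 - 2) * (75 - 20)
Step 5: = 55 * 55 = 3025

3025


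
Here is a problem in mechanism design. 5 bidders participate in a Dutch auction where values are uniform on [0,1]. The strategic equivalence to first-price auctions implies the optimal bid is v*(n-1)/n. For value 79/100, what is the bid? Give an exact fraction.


Step 1: Dutch auctions are strategically equivalent to first-price auctions
Step 2: The equilibrium bid is b(v) = v*(n-1)/n
Step 3: b = 79/100 * 4/5
Step 4: b = 79/125

79/125


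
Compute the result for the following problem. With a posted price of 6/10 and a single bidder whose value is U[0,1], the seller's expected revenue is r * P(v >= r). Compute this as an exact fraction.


Step 1: Posted price r = 3/5, value support [0,1]
Step 2: P(v >= r) = (1 - 3/5)/1 = 2/5
Step 3: Expected revenue = r * P(v >= r) = 3/5 * 2/5
Step 4: Revenue = 6/25

6/25


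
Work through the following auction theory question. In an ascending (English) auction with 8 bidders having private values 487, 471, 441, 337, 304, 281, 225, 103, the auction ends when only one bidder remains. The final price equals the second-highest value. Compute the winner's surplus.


Step 1: Identify the highest value: 487
Step 2: Identify the second-highest value: 471
Step 3: The final price = second-highest value = 471
Step 4: Surplus = 487 - 471 = 16

16


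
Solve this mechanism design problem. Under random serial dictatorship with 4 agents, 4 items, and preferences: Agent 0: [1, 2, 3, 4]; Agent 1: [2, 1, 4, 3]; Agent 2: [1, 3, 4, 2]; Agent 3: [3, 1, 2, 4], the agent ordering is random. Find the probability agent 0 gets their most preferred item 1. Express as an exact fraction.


Step 1: Agent 0 wants item 1
Step 2: There are 24 possible orderings of agents
Step 3: In 12 orderings, agent 0 gets item 1
Step 4: Probability = 12/24 = 1/2

1/2


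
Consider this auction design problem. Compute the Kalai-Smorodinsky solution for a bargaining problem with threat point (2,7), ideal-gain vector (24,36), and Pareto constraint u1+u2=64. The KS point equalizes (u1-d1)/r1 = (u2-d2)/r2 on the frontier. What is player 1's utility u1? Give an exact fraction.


Step 1: At the KS point, (u1-d1)/r1 = (u2-d2)/r2 = t and u1+u2 = 64
Step 2: u1 = d1 + r1*t and u2 = d2 + r2*t, so (d1 + r1*t) + (d2 + r2*t) = 64
Step 3: t = (64 - 2 - 7)/(24 + 36) = 55/60 = 11/12
Step 4: u1 = d1 + r1*t = 2 + 24 * 11/12 = 24
Step 5: (Check: u2 = d2 + r2*t = 40; u1+u2 = 24 + 40 = 64, on the frontier.)

24


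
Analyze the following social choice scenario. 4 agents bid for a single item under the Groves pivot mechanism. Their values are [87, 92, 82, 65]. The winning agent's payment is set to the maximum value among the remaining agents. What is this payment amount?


Step 1: The efficient winner is agent 1 with value 92
Step 2: Other agents' values: [87, 82, 65]
Step 3: Pivot payment = max(others) = 87
Step 4: The winner pays 87

87


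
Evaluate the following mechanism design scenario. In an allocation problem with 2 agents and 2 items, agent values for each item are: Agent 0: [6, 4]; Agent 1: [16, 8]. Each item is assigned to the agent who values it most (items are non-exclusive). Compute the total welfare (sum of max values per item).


Step 1: For each item, find the maximum value among all agents.
Step 2: Item 0 -> Agent 1 (value 16)
Step 3: Item 1 -> Agent 1 (value 8)
Step 4: Total welfare = 16 + 8 = 24

24


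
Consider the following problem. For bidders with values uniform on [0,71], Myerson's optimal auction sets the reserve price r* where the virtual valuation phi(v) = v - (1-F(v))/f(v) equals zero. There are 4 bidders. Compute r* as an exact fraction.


Step 1: For U[0,71], F(v) = v/71 and f(v) = 1/71
Step 2: phi(v) = v - (1 - v/71)/(1/71) = v - (71 - v) = 2v - 71
Step 3: Set phi(r*) = 0: 2r* - 71 = 0
Step 4: r* = 71/2 (the number of bidders n = 4 does not enter)

71/2


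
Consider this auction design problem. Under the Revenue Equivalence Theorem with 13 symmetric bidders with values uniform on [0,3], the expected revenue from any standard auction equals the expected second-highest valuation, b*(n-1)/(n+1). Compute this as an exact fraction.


Step 1: By Revenue Equivalence, expected revenue = b*(n-1)/(n+1)
Step 2: Substituting n = 13, b = 3
Step 3: Revenue = 3*(13-1)/(13+1) = 3*12/14
Step 4: Revenue = 36/14 = 18/7

18/7


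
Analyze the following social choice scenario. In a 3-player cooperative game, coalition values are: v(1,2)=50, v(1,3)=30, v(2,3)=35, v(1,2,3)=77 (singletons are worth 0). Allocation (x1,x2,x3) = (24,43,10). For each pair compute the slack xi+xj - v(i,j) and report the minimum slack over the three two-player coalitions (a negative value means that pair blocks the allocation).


Step 1: Slack for coalition (1,2): x1+x2 - v12 = 67 - 50 = 17
Step 2: Slack for coalition (1,3): x1+x3 - v13 = 34 - 30 = 4
Step 3: Slack for coalition (2,3): x2+x3 - v23 = 53 - 35 = 18
Step 4: Minimum slack = min(17, 4, 18) = 4, attained by (1,3); no pair can gain by deviating, so the allocation is in the core

4


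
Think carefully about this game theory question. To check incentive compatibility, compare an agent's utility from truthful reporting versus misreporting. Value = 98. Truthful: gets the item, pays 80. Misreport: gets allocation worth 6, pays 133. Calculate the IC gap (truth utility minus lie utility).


Step 1: U(truth) = value - payment = 98 - 80 = 18
Step 2: U(lie) = allocation - payment = 6 - 133 = -127
Step 3: IC gap = 18 - (-127) = 145

145


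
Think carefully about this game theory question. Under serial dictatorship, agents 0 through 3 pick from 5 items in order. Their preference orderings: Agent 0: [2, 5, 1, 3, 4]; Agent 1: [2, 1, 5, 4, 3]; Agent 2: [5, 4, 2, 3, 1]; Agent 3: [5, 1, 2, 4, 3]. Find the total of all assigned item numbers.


Step 1: Agent 0 picks item 2
Step 2: Agent 1 picks item 1
Step 3: Agent 2 picks item 5
Step 4: Agent 3 picks item 4
Step 5: Sum = 2 + 1 + 5 + 4 = 12

12


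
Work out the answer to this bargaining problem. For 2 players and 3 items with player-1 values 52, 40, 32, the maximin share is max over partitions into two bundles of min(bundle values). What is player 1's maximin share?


Step 1: Item values = 52, 40, 32
Step 2: Enumerate all 2-bundle partitions and take the smaller bundle:
  Partition 1: {52} vs {40,32} -> bundles 52, 72; min = 52
  Partition 2: {40} vs {52,32} -> bundles 40, 84; min = 40
  Partition 3: {32} vs {52,40} -> bundles 32, 92; min = 32
Step 3: MMS = max(52, 40, 32) = 52

52


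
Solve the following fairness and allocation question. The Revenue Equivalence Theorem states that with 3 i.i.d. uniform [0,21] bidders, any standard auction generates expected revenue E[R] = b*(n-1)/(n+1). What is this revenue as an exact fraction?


Step 1: By Revenue Equivalence, expected revenue = b*(n-1)/(n+1)
Step 2: Substituting n = 3, b = 21
Step 3: Revenue = 21*(3-1)/(3+1) = 21*2/4
Step 4: Revenue = 42/4 = 21/2

21/2


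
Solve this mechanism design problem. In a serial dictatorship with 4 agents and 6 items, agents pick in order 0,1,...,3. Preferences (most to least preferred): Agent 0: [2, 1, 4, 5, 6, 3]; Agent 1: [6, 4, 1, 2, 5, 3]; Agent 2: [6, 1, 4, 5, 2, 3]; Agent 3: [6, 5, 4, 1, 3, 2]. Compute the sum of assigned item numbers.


Step 1: Agent 0 picks item 2
Step 2: Agent 1 picks item 6
Step 3: Agent 2 picks item 1
Step 4: Agent 3 picks item 5
Step 5: Sum = 2 + 6 + 1 + 5 = 14

14


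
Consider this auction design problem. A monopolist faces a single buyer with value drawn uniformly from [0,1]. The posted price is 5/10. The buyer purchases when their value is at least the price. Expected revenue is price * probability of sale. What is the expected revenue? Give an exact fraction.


Step 1: Posted price r = 1/2, value support [0,1]
Step 2: P(v >= r) = (1 - 1/2)/1 = 1/2
Step 3: Expected revenue = r * P(v >= r) = 1/2 * 1/2
Step 4: Revenue = 1/4

1/4


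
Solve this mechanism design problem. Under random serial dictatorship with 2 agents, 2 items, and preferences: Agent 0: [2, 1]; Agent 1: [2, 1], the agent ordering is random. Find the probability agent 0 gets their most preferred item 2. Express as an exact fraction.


Step 1: Agent 0 wants item 2
Step 2: There are 2 possible orderings of agents
Step 3: In 1 orderings, agent 0 gets item 2
Step 4: Probability = 1/2

1/2


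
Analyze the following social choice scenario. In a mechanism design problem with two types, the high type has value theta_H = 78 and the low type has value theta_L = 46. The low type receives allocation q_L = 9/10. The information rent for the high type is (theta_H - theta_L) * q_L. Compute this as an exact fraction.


Step 1: theta_H - theta_L = 78 - 46 = 32
Step 2: Information rent = (theta_H - theta_L) * q_L
Step 3: = 32 * 9/10
Step 4: = 144/5

144/5


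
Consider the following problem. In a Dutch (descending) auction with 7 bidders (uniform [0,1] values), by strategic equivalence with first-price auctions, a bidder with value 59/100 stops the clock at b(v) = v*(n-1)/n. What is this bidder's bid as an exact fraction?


Step 1: Dutch auctions are strategically equivalent to first-price auctions
Step 2: The equilibrium bid is b(v) = v*(n-1)/n
Step 3: b = 59/100 * 6/7
Step 4: b = 177/350

177/350


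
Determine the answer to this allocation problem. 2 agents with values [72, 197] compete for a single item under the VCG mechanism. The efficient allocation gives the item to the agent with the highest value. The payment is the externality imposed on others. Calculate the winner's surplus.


Step 1: The winner is the agent with the highest value: agent 1 with value 197
Step 2: Values of other agents: [72]
Step 3: VCG payment = max of others' values = 72
Step 4: Surplus = 197 - 72 = 125

125


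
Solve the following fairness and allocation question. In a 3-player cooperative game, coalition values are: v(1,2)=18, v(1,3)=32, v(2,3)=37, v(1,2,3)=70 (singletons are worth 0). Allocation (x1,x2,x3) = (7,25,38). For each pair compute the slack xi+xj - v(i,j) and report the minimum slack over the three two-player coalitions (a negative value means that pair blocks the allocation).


Step 1: Slack for coalition (1,2): x1+x2 - v12 = 32 - 18 = 14
Step 2: Slack for coalition (1,3): x1+x3 - v13 = 45 - 32 = 13
Step 3: Slack for coalition (2,3): x2+x3 - v23 = 63 - 37 = 26
Step 4: Minimum slack = min(14, 13, 26) = 13, attained by (1,3); no pair can gain by deviating, so the allocation is in the core

13


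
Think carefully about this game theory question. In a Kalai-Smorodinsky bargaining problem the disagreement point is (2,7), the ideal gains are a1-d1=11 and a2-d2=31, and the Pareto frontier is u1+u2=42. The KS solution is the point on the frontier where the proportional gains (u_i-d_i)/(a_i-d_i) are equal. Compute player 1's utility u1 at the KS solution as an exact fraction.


Step 1: At the KS point, (u1-d1)/r1 = (u2-d2)/r2 = t and u1+u2 = 42
Step 2: u1 = d1 + r1*t and u2 = d2 + r2*t, so (d1 + r1*t) + (d2 + r2*t) = 42
Step 3: t = (42 - 2 - 7)/(11 + 31) = 33/42 = 11/14
Step 4: u1 = d1 + r1*t = 2 + 11 * 11/14 = 149/14
Step 5: (Check: u2 = d2 + r2*t = 439/14; u1+u2 = 149/14 + 439/14 = 42, on the frontier.)

149/14


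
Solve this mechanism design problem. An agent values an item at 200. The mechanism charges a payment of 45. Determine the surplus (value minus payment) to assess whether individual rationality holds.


Step 1: Surplus = value - payment = 200 - 45 = 155
Step 2: IR is satisfied (surplus >= 0)

155


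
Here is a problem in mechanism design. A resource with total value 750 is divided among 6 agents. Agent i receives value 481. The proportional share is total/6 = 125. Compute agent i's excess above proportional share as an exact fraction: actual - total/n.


Step 1: Proportional share = 750/6 = 125
Step 2: Agent's actual allocation = 481
Step 3: Excess = 481 - 125 = 356

356


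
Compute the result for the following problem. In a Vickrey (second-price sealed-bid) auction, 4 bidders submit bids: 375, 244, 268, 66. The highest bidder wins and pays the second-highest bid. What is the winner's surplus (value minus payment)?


Step 1: Sort bids in descending order: 375, 268, 244, 66
Step 2: The winning bid is the highest: 375
Step 3: The payment equals the second-highest bid: 268
Step 4: Surplus = winner's bid - payment = 375 - 268 = 107

107


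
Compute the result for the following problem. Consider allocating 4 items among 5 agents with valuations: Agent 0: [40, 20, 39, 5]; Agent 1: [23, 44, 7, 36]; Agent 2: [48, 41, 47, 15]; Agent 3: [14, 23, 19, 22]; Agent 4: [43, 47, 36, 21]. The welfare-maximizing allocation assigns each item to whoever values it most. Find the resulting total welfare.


Step 1: For each item, find the maximum value among all agents.
Step 2: Item 0 -> Agent 2 (value 48)
Step 3: Item 1 -> Agent 4 (value 47)
Step 4: Item 2 -> Agent 2 (value 47)
Step 5: Item 3 -> Agent 1 (value 36)
Step 6: Total welfare = 48 + 47 + 47 + 36 = 178

178


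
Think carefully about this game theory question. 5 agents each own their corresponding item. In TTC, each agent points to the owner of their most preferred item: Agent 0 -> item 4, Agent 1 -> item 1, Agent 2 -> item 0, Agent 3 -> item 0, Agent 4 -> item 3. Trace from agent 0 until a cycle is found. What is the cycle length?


Step 1: Trace the pointer graph from agent 0: 0 -> 4 -> 3 -> 0
Step 2: A cycle is detected when we revisit agent 0
Step 3: The cycle is: 0 -> 4 -> 3 -> 0
Step 4: Cycle length = 3

3


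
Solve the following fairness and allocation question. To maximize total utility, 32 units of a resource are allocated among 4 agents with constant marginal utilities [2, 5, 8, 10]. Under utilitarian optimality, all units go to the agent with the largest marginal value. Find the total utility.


Step 1: The marginal utilities are [2, 5, 8, 10]
Step 2: The highest marginal utility is 10
Step 3: All 32 units go to that agent
Step 4: Total utility = 10 * 32 = 320

320


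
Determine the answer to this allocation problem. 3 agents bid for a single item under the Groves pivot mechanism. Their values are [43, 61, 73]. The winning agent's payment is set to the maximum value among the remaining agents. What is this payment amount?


Step 1: The efficient winner is agent 2 with value 73
Step 2: Other agents' values: [43, 61]
Step 3: Pivot payment = max(others) = 61
Step 4: The winner pays 61

61


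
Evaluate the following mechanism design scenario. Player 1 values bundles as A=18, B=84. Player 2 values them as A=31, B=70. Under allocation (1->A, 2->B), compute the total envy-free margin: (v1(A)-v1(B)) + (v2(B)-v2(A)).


Step 1: Player 1's margin = v1(A) - v1(B) = 18 - 84 = -66
Step 2: Player 2's margin = v2(B) - v2(A) = 70 - 31 = 39
Step 3: Total margin = -66 + 39 = -27

-27


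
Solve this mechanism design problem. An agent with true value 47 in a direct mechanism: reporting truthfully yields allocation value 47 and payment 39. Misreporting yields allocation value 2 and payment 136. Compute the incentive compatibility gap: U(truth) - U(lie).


Step 1: U(truth) = value - payment = 47 - 39 = 8
Step 2: U(lie) = allocation - payment = 2 - 136 = -134
Step 3: IC gap = 8 - (-134) = 142

142


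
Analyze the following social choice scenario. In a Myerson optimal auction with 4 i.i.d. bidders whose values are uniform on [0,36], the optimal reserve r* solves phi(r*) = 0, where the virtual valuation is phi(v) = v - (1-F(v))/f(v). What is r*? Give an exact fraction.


Step 1: For U[0,36], F(v) = v/36 and f(v) = 1/36
Step 2: phi(v) = v - (1 - v/36)/(1/36) = v - (36 - v) = 2v - 36
Step 3: Set phi(r*) = 0: 2r* - 36 = 0
Step 4: r* = 36/2 = 18 (the number of bidders n = 4 does not enter)

18


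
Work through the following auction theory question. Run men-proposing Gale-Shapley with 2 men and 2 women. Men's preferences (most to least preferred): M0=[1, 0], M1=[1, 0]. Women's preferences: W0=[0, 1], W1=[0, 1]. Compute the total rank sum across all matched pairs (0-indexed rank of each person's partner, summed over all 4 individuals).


Step 1: Run Gale-Shapley (men propose, women hold best offer):
  M0 proposes to W1; she accepts
  M1 proposes to W1; rejected
  M1 proposes to W0; she accepts
Step 2: Final matching: W0-M1, W1-M0
Step 3: 0-indexed ranks (man's rank of his match, then woman's): 1 + 1 + 0 + 0
Step 4: Total rank sum = 2

2


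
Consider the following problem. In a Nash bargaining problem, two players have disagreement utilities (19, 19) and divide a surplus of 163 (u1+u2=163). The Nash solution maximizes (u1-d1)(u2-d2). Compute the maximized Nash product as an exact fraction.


Step 1: The Nash solution splits surplus symmetrically above the disagreement point
Step 2: u1 = (total + d1 - d2)/2 = (163 + 19 - 19)/2 = 163/2
Step 3: u2 = (total - d1 + d2)/2 = (163 - 19 + 19)/2 = 163/2
Step 4: Nash product = (163/2 - 19) * (163/2 - 19)
Step 5: = 125/2 * 125/2 = 15625/4

15625/4


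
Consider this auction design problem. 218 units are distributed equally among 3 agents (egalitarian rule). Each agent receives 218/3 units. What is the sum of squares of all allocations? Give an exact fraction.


Step 1: Each agent's share = 218/3
Step 2: Square of each share = (218/3)^2 = 47524/9
Step 3: Sum of squares = 3 * 47524/9 = 47524/3

47524/3


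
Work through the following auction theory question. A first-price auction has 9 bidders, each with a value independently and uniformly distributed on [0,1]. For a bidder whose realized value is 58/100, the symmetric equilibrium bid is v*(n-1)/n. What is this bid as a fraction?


Step 1: The symmetric BNE bidding function is b(v) = v * (n-1) / n
Step 2: Substitute v = 29/50 and n = 9
Step 3: b = 29/50 * 8/9
Step 4: b = 116/225

116/225


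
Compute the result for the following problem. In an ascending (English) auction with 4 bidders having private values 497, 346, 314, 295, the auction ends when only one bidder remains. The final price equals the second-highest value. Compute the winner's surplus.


Step 1: Identify the highest value: 497
Step 2: Identify the second-highest value: 346
Step 3: The final price = second-highest value = 346
Step 4: Surplus = 497 - 346 = 151

151


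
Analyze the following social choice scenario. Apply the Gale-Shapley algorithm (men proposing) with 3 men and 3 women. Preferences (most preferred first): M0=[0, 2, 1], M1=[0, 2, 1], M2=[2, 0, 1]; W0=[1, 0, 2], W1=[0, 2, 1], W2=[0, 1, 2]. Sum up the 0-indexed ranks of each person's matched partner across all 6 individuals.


Step 1: Run Gale-Shapley (men propose, women hold best offer):
  M0 proposes to W0; she accepts
  M1 proposes to W0; she switches from M0
  M2 proposes to W2; she accepts
  M0 proposes to W2; she switches from M2
  M2 proposes to W0; rejected
  M2 proposes to W1; she accepts
Step 2: Final matching: W0-M1, W1-M2, W2-M0
Step 3: 0-indexed ranks (man's rank of his match, then woman's): 0 + 0 + 2 + 1 + 1 + 0
Step 4: Total rank sum = 4

4


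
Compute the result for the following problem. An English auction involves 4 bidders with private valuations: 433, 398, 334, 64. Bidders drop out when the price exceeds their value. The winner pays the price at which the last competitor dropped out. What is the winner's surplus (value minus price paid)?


Step 1: Identify the highest value: 433
Step 2: Identify the second-highest value: 398
Step 3: The final price = second-highest value = 398
Step 4: Surplus = 433 - 398 = 35

35


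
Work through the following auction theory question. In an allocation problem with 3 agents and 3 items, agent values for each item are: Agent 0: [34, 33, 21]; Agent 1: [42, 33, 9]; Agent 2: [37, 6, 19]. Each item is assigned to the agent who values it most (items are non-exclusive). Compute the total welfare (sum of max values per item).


Step 1: For each item, find the maximum value among all agents.
Step 2: Item 0 -> Agent 1 (value 42)
Step 3: Item 1 -> Agent 0 (value 33)
Step 4: Item 2 -> Agent 0 (value 21)
Step 5: Total welfare = 42 + 33 + 21 = 96

96
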